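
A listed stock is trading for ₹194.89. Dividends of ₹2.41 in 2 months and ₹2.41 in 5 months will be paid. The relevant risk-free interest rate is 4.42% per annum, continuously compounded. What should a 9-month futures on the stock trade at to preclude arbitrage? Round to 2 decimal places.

₹196.54

PV(dividends) I = 2.41·e^(−0.0442·2/12) + 2.41·e^(−0.0442·5/12)
I = 2.3923 + 2.3660 = 4.7583
F = (S − I)·e^(rT) = (194.89 − 4.7583) · e^(0.0442·9/12)
= 190.1317 · e^0.033150 = 190.1317 × 1.033706 = ₹196.54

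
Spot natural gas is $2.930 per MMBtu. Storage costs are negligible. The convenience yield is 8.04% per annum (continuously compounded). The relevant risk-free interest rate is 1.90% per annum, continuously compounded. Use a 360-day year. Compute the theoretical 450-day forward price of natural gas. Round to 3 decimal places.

Net carry = r + u − y = 0.0190 + 0.0000 − 0.0804 = -0.0614
F = S·e^((r+u−y)T) = 2.930 · e^(-0.0614 × 450/360) = 2.930 · e^-0.076750
= 2.930 × 0.926121 = $2.714 per MMBtu

$2.714 per MMBtu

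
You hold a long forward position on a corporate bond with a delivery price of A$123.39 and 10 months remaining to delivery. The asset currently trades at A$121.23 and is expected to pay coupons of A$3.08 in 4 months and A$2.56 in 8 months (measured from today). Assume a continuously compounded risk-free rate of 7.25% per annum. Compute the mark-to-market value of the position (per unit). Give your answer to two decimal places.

-A$0.37

PV(remaining coupons) I = 3.08·e^(−0.0725·4/12) + 2.56·e^(−0.0725·8/12) = 5.4457
Current forward F = (S − I)·e^(rT) = (121.23 − 5.4457)·e^(0.0725·10/12) = 115.7843 × 1.062279 = 122.9952
Value (long) = (F − K)·e^(−rT) = (122.9952 − 123.39) × 0.941372 = -0.3717
Value = -A$0.37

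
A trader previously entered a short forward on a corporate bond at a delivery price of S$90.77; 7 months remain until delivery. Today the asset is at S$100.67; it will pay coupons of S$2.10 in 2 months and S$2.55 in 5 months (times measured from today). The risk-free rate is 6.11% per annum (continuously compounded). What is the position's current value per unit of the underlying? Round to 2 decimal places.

-S$8.51

PV(remaining coupons) I = 2.10·e^(−0.0611·2/12) + 2.55·e^(−0.0611·5/12) = 4.5646
Current forward F = (S − I)·e^(rT) = (100.67 − 4.5646)·e^(0.0611·7/12) = 96.1054 × 1.036284 = 99.5925
Value (long) = (F − K)·e^(−rT) = (99.5925 − 90.77) × 0.964986 = 8.5136
Short position value = −(long value) = -S$8.51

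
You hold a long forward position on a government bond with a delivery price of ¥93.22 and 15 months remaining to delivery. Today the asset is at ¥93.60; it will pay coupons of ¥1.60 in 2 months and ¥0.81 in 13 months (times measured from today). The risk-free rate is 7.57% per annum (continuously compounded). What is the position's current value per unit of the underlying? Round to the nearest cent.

¥6.47

PV(remaining coupons) I = 1.60·e^(−0.0757·2/12) + 0.81·e^(−0.0757·13/12) = 2.3262
Current forward F = (S − I)·e^(rT) = (93.60 − 2.3262)·e^(0.0757·15/12) = 91.2738 × 1.099247 = 100.3325
Value (long) = (F − K)·e^(−rT) = (100.3325 − 93.22) × 0.909714 = 6.4703
Value = ¥6.47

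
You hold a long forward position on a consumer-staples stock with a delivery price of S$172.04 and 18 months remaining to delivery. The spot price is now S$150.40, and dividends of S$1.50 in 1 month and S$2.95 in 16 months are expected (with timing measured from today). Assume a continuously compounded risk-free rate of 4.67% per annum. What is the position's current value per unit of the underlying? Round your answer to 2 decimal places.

-S$14.27

PV(remaining dividends) I = 1.50·e^(−0.0467·1/12) + 2.95·e^(−0.0467·16/12) = 4.2661
Current forward F = (S − I)·e^(rT) = (150.40 − 4.2661)·e^(0.0467·18/12) = 146.1339 × 1.072562 = 156.7377
Value (long) = (F − K)·e^(−rT) = (156.7377 − 172.04) × 0.932347 = -14.2671
Value = -S$14.27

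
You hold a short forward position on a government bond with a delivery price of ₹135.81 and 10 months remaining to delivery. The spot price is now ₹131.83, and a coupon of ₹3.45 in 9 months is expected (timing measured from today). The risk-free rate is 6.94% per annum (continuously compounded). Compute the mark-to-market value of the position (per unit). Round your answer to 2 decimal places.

-₹0.38

PV(remaining coupons) I = 3.45·e^(−0.0694·9/12) = 3.2750
Current forward F = (S − I)·e^(rT) = (131.83 − 3.2750)·e^(0.0694·10/12) = 128.5550 × 1.059538 = 136.2089
Value (long) = (F − K)·e^(−rT) = (136.2089 − 135.81) × 0.943807 = 0.3765
Short position value = −(long value) = -₹0.38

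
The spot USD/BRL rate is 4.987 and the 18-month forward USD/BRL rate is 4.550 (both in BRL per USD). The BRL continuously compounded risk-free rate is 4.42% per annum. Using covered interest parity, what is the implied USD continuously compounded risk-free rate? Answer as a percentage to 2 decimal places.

10.53%

F = S·e^((r_BRL − r_USD)T) ⇒ r_USD = r_BRL − ln(F/S)/T
ln(4.550/4.987) = -0.091707; /(18/12) = -0.061138
r_USD = 0.0442 + 0.061138 = 0.105338
r_USD = 10.53%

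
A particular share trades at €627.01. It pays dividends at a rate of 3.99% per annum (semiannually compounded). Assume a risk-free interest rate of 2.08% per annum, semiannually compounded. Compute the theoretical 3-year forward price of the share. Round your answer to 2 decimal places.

€592.60

F = S · (1+r/2)^(2T) / (1+q/2)^(2T)
= 627.01 × 1.064045 / 1.125831 = 627.01 × 0.945120
F = €592.60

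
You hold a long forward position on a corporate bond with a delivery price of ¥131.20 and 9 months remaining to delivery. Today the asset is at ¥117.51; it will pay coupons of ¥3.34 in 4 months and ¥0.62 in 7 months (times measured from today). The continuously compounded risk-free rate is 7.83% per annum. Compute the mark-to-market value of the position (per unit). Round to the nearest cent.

PV(remaining coupons) I = 3.34·e^(−0.0783·4/12) + 0.62·e^(−0.0783·7/12) = 3.8463
Current forward F = (S − I)·e^(rT) = (117.51 − 3.8463)·e^(0.0783·9/12) = 113.6637 × 1.060484 = 120.5385
Value (long) = (F − K)·e^(−rT) = (120.5385 − 131.20) × 0.942966 = -10.0534
Value = -¥10.05

-¥10.05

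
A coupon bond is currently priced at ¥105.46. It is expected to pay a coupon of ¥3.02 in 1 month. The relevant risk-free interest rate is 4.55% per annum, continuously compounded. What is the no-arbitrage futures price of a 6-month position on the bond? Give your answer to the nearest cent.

¥104.81

PV(coupons) I = 3.02·e^(−0.0455·1/12)
I = 3.0086
F = (S − I)·e^(rT) = (105.46 − 3.0086) · e^(0.0455·6/12)
= 102.4514 · e^0.022750 = 102.4514 × 1.023011 = ¥104.81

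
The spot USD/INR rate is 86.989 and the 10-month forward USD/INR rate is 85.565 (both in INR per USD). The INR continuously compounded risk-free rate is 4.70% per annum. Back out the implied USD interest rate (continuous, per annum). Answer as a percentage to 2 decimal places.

6.68%

F = S·e^((r_INR − r_USD)T) ⇒ r_USD = r_INR − ln(F/S)/T
ln(85.565/86.989) = -0.016505; /(10/12) = -0.019806
r_USD = 0.0470 + 0.019806 = 0.066806
r_USD = 6.68%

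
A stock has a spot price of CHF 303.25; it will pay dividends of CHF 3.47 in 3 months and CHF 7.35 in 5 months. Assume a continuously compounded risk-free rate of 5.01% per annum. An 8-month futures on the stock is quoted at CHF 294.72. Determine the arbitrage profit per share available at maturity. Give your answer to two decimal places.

PV(dividends) I = 3.47·e^(−0.0501·3/12) + 7.35·e^(−0.0501·5/12) = 10.6250
Fair futures F* = (S − I)·e^(rT) = (303.25 − 10.6250)·e^0.033400 = 292.6250 × 1.033964 = 302.5637
Market CHF 294.72 < fair 302.5637: forward underpriced → reverse cash-and-carry (short the stock, invest proceeds at r, pay the dividends, go long the forward).
Profit at T = |F_mkt − F*| = |294.72 − 302.5637| = CHF 7.84 per share

CHF 7.84 per share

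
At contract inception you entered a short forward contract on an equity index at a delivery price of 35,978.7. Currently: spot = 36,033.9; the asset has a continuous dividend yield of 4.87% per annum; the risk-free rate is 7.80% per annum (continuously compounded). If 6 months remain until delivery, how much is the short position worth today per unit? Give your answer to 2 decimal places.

-564.53

Current fair forward for the remaining 6 months: F = S·e^((r − q)·T), (r − q) = 0.0780 − 0.0487 = 0.0293
F = 36033.9 · e^(0.0293 × 6/12) = 36033.9 × 1.01475784 = 36565.6825
Value of long forward = (F − K)·e^(−rT) = (36565.6825 − 35978.7) · e^(−0.0780·6/12)
= 586.9825 × 0.96175071 = 564.53
Short position value = −(long value) = -564.53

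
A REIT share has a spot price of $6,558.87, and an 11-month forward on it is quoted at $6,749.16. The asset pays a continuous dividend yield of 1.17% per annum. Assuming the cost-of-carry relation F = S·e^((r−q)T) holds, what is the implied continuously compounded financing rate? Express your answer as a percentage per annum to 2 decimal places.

From F = S·e^((r−q)T): (r − q) = ln(F/S)/T
ln(6749.16/6558.87) = ln(1.029013) = 0.028600
(r − q) = 0.028600 / (11/12) = 0.031200
r = ln(F/S)/T + q = 0.031200 + 0.0117 = 0.042900
r = 4.29%

4.29%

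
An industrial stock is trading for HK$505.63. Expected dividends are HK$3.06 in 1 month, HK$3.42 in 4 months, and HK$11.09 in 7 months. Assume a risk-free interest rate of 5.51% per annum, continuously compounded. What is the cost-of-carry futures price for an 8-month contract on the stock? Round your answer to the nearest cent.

PV(dividends) I = 3.06·e^(−0.0551·1/12) + 3.42·e^(−0.0551·4/12) + 11.09·e^(−0.0551·7/12)
I = 3.0460 + 3.3578 + 10.7392 = 17.1430
F = (S − I)·e^(rT) = (505.63 − 17.1430) · e^(0.0551·8/12)
= 488.4870 · e^0.036733 = 488.4870 × 1.037416 = HK$506.76

HK$506.76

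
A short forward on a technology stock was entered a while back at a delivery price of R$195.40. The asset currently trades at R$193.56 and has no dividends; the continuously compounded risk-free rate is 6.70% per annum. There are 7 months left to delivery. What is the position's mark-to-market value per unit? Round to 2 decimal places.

-R$5.65

Current fair forward for the remaining 7 months: F = S·e^(r·T), r = 0.0670
F = 193.56 · e^(0.0670 × 7/12) = 193.56 × 1.039857 = 201.2747
Value of long forward = (F − K)·e^(−rT) = (201.2747 − 195.40) · e^(−0.0670·7/12)
= 5.8747 × 0.961671 = 5.65
Short position value = −(long value) = -R$5.65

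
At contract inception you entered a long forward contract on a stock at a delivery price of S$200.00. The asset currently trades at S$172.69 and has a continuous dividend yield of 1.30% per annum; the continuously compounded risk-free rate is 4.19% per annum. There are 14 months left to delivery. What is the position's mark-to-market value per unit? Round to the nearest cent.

-S$20.37

Current fair forward for the remaining 14 months: F = S·e^((r − q)·T), (r − q) = 0.0419 − 0.0130 = 0.0289
F = 172.69 · e^(0.0289 × 14/12) = 172.69 × 1.034292 = 178.6119
Value of long forward = (F − K)·e^(−rT) = (178.6119 − 200.00) · e^(−0.0419·14/12)
= -21.3881 × 0.952292 = -20.37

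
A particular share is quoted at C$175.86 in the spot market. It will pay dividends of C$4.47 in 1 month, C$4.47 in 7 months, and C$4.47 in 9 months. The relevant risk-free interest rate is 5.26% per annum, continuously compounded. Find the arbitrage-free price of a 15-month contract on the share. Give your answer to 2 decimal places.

C$173.84

PV(dividends) I = 4.47·e^(−0.0526·1/12) + 4.47·e^(−0.0526·7/12) + 4.47·e^(−0.0526·9/12)
I = 4.4504 + 4.3349 + 4.2971 = 13.0824
F = (S − I)·e^(rT) = (175.86 − 13.0824) · e^(0.0526·15/12)
= 162.7776 · e^0.065750 = 162.7776 × 1.067960 = C$173.84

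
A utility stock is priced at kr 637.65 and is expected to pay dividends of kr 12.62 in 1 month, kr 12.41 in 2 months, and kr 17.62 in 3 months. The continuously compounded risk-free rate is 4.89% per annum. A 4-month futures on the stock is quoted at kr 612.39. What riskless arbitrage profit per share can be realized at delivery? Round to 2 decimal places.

PV(dividends) I = 12.62·e^(−0.0489·1/12) + 12.41·e^(−0.0489·2/12) + 17.62·e^(−0.0489·3/12) = 42.2839
Fair futures F* = (S − I)·e^(rT) = (637.65 − 42.2839)·e^0.016300 = 595.3661 × 1.016434 = 605.1503
Market kr 612.39 > fair 605.1503: forward overpriced → cash-and-carry (borrow at r, buy the stock and collect the dividends, short the forward).
Profit at T = |F_mkt − F*| = |612.39 − 605.1503| = kr 7.24 per share

kr 7.24 per share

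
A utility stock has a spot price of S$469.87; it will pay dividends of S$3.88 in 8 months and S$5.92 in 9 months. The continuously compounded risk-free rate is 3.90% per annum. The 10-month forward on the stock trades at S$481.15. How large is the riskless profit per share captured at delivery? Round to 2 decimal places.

PV(dividends) I = 3.88·e^(−0.0390·8/12) + 5.92·e^(−0.0390·9/12) = 9.5298
Fair forward F* = (S − I)·e^(rT) = (469.87 − 9.5298)·e^0.032500 = 460.3402 × 1.033034 = 475.5471
Market S$481.15 > fair 475.5471: forward overpriced → cash-and-carry (borrow at r, buy the stock and collect the dividends, short the forward).
Profit at T = |F_mkt − F*| = |481.15 − 475.5471| = S$5.60 per share

S$5.60 per share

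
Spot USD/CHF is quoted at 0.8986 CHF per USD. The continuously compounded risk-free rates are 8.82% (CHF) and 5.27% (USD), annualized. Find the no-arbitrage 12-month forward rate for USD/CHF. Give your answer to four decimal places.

F = S·e^((r_CHF − r_USD)T) = 0.8986 · e^((0.0882 − 0.0527) × 12/12)
= 0.8986 · e^0.035500 = 0.8986 × 1.036138
F = 0.9311 CHF per USD

0.9311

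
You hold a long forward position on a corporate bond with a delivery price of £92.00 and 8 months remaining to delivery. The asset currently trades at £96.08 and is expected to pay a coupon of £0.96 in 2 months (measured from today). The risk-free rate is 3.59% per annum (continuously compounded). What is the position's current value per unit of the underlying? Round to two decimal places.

PV(remaining coupons) I = 0.96·e^(−0.0359·2/12) = 0.9543
Current forward F = (S − I)·e^(rT) = (96.08 − 0.9543)·e^(0.0359·8/12) = 95.1257 × 1.024222 = 97.4298
Value (long) = (F − K)·e^(−rT) = (97.4298 − 92.00) × 0.976351 = 5.3014
Value = £5.30

£5.30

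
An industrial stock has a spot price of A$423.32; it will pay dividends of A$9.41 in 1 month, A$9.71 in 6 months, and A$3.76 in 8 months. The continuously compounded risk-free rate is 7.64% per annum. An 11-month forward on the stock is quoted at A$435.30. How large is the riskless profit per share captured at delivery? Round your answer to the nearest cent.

A$5.16 per share

PV(dividends) I = 9.41·e^(−0.0764·1/12) + 9.71·e^(−0.0764·6/12) + 3.76·e^(−0.0764·8/12) = 22.2696
Fair forward F* = (S − I)·e^(rT) = (423.32 − 22.2696)·e^0.070033 = 401.0504 × 1.072544 = 430.1442
Market A$435.30 > fair 430.1442: forward overpriced → cash-and-carry (borrow at r, buy the stock and collect the dividends, short the forward).
Profit at T = |F_mkt − F*| = |435.30 − 430.1442| = A$5.16 per share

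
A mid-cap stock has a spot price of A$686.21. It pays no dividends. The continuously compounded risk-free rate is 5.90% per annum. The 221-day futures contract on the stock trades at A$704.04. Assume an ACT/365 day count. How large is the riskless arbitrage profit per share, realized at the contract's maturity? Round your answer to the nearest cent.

Fair futures: F* = S·e^(carry·T), with carry = r = 0.0590
F* = 686.21 · e^(0.0590 × 221/365) = 686.21 · e^0.035723 = 686.21 × 1.036369 = A$711.1668
Market A$704.04 < fair A$711.1668: forward underpriced → reverse cash-and-carry (short spot, go long the forward).
At maturity, profit = |F_mkt − F*| = |704.04 − 711.1668| = A$7.13 per share

A$7.13 per share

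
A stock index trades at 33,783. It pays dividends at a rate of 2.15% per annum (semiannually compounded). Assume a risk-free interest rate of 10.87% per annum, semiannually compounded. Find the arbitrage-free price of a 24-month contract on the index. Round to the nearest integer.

40,000

F = S · (1+r/2)^(2T) / (1+q/2)^(2T)
= 33783 × 1.235774 / 1.043698 = 33783 × 1.184034
F = 40,000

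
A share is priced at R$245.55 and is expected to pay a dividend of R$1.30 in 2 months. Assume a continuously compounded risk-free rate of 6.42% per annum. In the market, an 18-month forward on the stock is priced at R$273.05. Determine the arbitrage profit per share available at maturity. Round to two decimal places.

PV(dividends) I = 1.30·e^(−0.0642·2/12) = 1.2862
Fair forward F* = (S − I)·e^(rT) = (245.55 − 1.2862)·e^0.096300 = 244.2638 × 1.101089 = 268.9562
Market R$273.05 > fair 268.9562: forward overpriced → cash-and-carry (borrow at r, buy the stock and collect the dividends, short the forward).
Profit at T = |F_mkt − F*| = |273.05 − 268.9562| = R$4.09 per share

R$4.09 per share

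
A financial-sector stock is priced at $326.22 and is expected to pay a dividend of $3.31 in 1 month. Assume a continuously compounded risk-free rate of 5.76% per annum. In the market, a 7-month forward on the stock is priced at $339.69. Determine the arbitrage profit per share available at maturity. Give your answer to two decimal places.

PV(dividends) I = 3.31·e^(−0.0576·1/12) = 3.2942
Fair forward F* = (S − I)·e^(rT) = (326.22 − 3.2942)·e^0.033600 = 322.9258 × 1.034171 = 333.9605
Market $339.69 > fair 333.9605: forward overpriced → cash-and-carry (borrow at r, buy the stock and collect the dividends, short the forward).
Profit at T = |F_mkt − F*| = |339.69 − 333.9605| = $5.73 per share

$5.73 per share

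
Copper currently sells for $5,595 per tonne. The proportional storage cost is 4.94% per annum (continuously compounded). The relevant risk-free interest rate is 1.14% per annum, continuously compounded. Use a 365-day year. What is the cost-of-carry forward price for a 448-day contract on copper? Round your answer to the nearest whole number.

Net carry = r + u − y = 0.0114 + 0.0494 − 0.0000 = 0.0608
F = S·e^((r+u−y)T) = 5595 · e^(0.0608 × 448/365) = 5595 · e^0.074626
= 5595 × 1.077481 = $6,029 per tonne

$6,029 per tonne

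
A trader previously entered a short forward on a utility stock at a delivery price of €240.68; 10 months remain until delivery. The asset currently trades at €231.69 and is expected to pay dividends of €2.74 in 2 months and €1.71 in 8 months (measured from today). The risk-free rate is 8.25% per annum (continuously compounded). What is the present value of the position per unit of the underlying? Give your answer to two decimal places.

-€2.68

PV(remaining dividends) I = 2.74·e^(−0.0825·2/12) + 1.71·e^(−0.0825·8/12) = 4.3211
Current forward F = (S − I)·e^(rT) = (231.69 − 4.3211)·e^(0.0825·10/12) = 227.3689 × 1.071168 = 243.5503
Value (long) = (F − K)·e^(−rT) = (243.5503 − 240.68) × 0.933560 = 2.6796
Short position value = −(long value) = -€2.68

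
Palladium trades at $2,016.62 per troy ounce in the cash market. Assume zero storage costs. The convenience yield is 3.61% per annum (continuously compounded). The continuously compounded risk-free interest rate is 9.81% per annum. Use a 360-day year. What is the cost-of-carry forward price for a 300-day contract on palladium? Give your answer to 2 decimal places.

Net carry = r + u − y = 0.0981 + 0.0000 − 0.0361 = 0.0620
F = S·e^((r+u−y)T) = 2016.62 · e^(0.0620 × 300/360) = 2016.62 · e^0.05166667
= 2016.62 × 1.05302468 = $2,123.55 per troy ounce

$2,123.55 per troy ounce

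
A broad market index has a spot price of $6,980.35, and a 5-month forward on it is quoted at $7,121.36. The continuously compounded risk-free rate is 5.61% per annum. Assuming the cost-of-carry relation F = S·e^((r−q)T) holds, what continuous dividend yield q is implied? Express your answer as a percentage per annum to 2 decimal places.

0.81%

From F = S·e^((r−q)T): (r − q) = ln(F/S)/T
ln(7121.36/6980.35) = ln(1.020201) = 0.020000
(r − q) = 0.020000 / (5/12) = 0.048000
q = r − ln(F/S)/T = 0.0561 − 0.048000 = 0.008100
q = 0.81%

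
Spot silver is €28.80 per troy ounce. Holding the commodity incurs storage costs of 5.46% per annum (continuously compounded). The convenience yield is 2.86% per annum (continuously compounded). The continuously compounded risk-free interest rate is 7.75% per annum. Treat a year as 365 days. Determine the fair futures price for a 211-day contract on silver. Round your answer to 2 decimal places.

€30.58 per troy ounce

Net carry = r + u − y = 0.0775 + 0.0546 − 0.0286 = 0.1035
F = S·e^((r+u−y)T) = 28.80 · e^(0.1035 × 211/365) = 28.80 · e^0.059832
= 28.80 × 1.061658 = €30.58 per troy ounce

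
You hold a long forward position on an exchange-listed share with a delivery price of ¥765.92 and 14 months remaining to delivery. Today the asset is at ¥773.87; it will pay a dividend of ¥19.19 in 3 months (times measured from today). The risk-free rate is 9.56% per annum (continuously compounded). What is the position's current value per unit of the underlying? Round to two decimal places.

¥70.05

PV(remaining dividends) I = 19.19·e^(−0.0956·3/12) = 18.7368
Current forward F = (S − I)·e^(rT) = (773.87 − 18.7368)·e^(0.0956·14/12) = 755.1332 × 1.117991 = 844.2321
Value (long) = (F − K)·e^(−rT) = (844.2321 − 765.92) × 0.894462 = 70.0472
Value = ¥70.05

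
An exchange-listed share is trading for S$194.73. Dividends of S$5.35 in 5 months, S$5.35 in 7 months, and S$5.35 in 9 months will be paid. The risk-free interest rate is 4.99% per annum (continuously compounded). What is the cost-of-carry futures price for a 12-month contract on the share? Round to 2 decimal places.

PV(dividends) I = 5.35·e^(−0.0499·5/12) + 5.35·e^(−0.0499·7/12) + 5.35·e^(−0.0499·9/12)
I = 5.2399 + 5.1965 + 5.1535 = 15.5899
F = (S − I)·e^(rT) = (194.73 − 15.5899) · e^(0.0499·12/12)
= 179.1401 · e^0.049900 = 179.1401 × 1.051166 = S$188.31

S$188.31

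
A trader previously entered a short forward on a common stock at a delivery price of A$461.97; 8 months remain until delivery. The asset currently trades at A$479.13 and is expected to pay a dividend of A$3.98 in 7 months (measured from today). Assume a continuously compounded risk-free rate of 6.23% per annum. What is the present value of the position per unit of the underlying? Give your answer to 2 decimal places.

-A$32.12

PV(remaining dividends) I = 3.98·e^(−0.0623·7/12) = 3.8380
Current forward F = (S − I)·e^(rT) = (479.13 − 3.8380)·e^(0.0623·8/12) = 475.2920 × 1.042408 = 495.4482
Value (long) = (F − K)·e^(−rT) = (495.4482 − 461.97) × 0.959317 = 32.1162
Short position value = −(long value) = -A$32.12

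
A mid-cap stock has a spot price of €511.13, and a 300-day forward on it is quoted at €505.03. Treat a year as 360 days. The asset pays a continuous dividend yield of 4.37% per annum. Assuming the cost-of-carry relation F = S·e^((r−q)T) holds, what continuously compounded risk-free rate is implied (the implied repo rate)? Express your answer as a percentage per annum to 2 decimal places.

From F = S·e^((r−q)T): (r − q) = ln(F/S)/T
ln(505.03/511.13) = ln(0.988066) = -0.012006
(r − q) = -0.012006 / (300/360) = -0.014407
r = ln(F/S)/T + q = -0.014407 + 0.0437 = 0.029293
r = 2.93%

2.93%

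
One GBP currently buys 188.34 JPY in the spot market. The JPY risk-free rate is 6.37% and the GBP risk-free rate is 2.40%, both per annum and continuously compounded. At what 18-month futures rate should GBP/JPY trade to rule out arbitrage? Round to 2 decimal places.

F = S·e^((r_JPY − r_GBP)T) = 188.34 · e^((0.0637 − 0.0240) × 18/12)
= 188.34 · e^0.059550 = 188.34 × 1.061359
F = 199.90 JPY per GBP

199.90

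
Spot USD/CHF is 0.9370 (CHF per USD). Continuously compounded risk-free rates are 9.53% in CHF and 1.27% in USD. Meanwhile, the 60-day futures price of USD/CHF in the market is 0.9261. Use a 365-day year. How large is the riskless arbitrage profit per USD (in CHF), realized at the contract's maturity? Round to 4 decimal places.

Fair futures: F* = S·e^(carry·T), with carry = (r_CHF − r_USD) = 0.0953 − 0.0127 = 0.0826
F* = 0.9370 · e^(0.0826 × 60/365) = 0.9370 · e^0.013578 = 0.9370 × 1.013671 = 0.9498
Market 0.9261 < fair 0.9498: forward underpriced → reverse cash-and-carry (short spot, go long the forward).
At maturity, profit = |F_mkt − F*| = |0.9261 − 0.9498| = 0.0237 per USD (in CHF)

0.0237 per USD (in CHF)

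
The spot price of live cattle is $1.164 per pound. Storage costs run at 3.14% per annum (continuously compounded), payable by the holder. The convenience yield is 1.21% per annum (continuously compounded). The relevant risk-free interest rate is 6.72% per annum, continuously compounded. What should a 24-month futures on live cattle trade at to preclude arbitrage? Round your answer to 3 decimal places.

$1.384 per pound

Net carry = r + u − y = 0.0672 + 0.0314 − 0.0121 = 0.0865
F = S·e^((r+u−y)T) = 1.164 · e^(0.0865 × 24/12) = 1.164 · e^0.173000
= 1.164 × 1.188866 = $1.384 per pound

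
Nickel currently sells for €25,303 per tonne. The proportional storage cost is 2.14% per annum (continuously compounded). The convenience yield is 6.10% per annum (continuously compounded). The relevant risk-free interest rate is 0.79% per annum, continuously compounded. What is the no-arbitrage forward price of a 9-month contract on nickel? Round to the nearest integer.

€24,709 per tonne

Net carry = r + u − y = 0.0079 + 0.0214 − 0.0610 = -0.0317
F = S·e^((r+u−y)T) = 25303 · e^(-0.0317 × 9/12) = 25303 · e^-0.023775
= 25303 × 0.976505 = €24,709 per tonne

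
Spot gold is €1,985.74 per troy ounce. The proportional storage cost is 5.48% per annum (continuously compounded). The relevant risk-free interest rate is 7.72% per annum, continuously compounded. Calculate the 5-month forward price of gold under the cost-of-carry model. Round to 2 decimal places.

Net carry = r + u − y = 0.0772 + 0.0548 − 0.0000 = 0.1320
F = S·e^((r+u−y)T) = 1985.74 · e^(0.1320 × 5/12) = 1985.74 · e^0.05500000
= 1985.74 × 1.05654061 = €2,098.01 per troy ounce

€2,098.01 per troy ounce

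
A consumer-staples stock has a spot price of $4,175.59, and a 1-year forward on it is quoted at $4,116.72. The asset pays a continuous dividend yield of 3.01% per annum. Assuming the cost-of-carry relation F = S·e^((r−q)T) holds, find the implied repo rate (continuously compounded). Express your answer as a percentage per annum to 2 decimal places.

From F = S·e^((r−q)T): (r − q) = ln(F/S)/T
ln(4116.72/4175.59) = ln(0.985901) = -0.014199
(r − q) = -0.014199 / (1) = -0.014199
r = ln(F/S)/T + q = -0.014199 + 0.0301 = 0.015901
r = 1.59%

1.59%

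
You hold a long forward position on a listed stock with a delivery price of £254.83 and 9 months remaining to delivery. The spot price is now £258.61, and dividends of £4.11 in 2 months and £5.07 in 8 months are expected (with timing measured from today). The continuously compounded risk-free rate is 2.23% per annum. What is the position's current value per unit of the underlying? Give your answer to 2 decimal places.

PV(remaining dividends) I = 4.11·e^(−0.0223·2/12) + 5.07·e^(−0.0223·8/12) = 9.0899
Current forward F = (S − I)·e^(rT) = (258.61 − 9.0899)·e^(0.0223·9/12) = 249.5201 × 1.016866 = 253.7285
Value (long) = (F − K)·e^(−rT) = (253.7285 − 254.83) × 0.983414 = -1.0832
Value = -£1.08

-£1.08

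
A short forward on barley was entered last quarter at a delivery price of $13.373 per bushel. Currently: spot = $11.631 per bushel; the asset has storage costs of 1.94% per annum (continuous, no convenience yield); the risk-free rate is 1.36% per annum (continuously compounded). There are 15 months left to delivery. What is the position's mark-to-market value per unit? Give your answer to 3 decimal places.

Current fair forward for the remaining 15 months: F = S·e^((r + u)·T), (r + u) = 0.0136 + 0.0194 = 0.0330
F = 11.631 · e^(0.0330 × 15/12) = 11.631 × 1.042113 = 12.1208
Value of long forward = (F − K)·e^(−rT) = (12.1208 − 13.373) · e^(−0.0136·15/12)
= -1.2522 × 0.983144 = -1.231
Short position value = −(long value) = $1.231

$1.231 per bushel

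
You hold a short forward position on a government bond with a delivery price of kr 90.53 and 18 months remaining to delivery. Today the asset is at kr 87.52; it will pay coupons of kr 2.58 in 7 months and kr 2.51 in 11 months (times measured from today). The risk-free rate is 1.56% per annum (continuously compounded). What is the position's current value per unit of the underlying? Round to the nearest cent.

PV(remaining coupons) I = 2.58·e^(−0.0156·7/12) + 2.51·e^(−0.0156·11/12) = 5.0310
Current forward F = (S − I)·e^(rT) = (87.52 − 5.0310)·e^(0.0156·18/12) = 82.4890 × 1.023676 = 84.4420
Value (long) = (F − K)·e^(−rT) = (84.4420 − 90.53) × 0.976872 = -5.9472
Short position value = −(long value) = kr 5.95

kr 5.95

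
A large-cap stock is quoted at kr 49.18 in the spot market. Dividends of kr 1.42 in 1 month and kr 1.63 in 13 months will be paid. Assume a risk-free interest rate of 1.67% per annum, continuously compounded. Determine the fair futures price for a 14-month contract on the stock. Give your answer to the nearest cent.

kr 47.07

PV(dividends) I = 1.42·e^(−0.0167·1/12) + 1.63·e^(−0.0167·13/12)
I = 1.4180 + 1.6008 = 3.0188
F = (S − I)·e^(rT) = (49.18 − 3.0188) · e^(0.0167·14/12)
= 46.1612 · e^0.019483 = 46.1612 × 1.019674 = kr 47.07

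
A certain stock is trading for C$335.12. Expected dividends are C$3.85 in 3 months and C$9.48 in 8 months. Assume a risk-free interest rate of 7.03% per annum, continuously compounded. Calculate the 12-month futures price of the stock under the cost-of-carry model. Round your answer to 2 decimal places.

C$345.76

PV(dividends) I = 3.85·e^(−0.0703·3/12) + 9.48·e^(−0.0703·8/12)
I = 3.7829 + 9.0460 = 12.8289
F = (S − I)·e^(rT) = (335.12 − 12.8289) · e^(0.0703·12/12)
= 322.2911 · e^0.070300 = 322.2911 × 1.072830 = C$345.76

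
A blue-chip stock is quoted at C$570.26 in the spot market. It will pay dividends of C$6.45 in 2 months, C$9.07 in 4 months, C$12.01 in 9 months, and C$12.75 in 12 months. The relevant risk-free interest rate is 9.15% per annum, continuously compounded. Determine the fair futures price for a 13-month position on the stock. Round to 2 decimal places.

C$587.73

PV(dividends) I = 6.45·e^(−0.0915·2/12) + 9.07·e^(−0.0915·4/12) + 12.01·e^(−0.0915·9/12) + 12.75·e^(−0.0915·12/12)
I = 6.3524 + 8.7975 + 11.2135 + 11.6352 = 37.9986
F = (S − I)·e^(rT) = (570.26 − 37.9986) · e^(0.0915·13/12)
= 532.2614 · e^0.099125 = 532.2614 × 1.104204 = C$587.73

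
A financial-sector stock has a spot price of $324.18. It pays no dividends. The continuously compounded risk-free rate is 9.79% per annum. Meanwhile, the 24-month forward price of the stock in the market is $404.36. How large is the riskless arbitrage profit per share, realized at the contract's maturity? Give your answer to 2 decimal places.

Fair forward: F* = S·e^(carry·T), with carry = r = 0.0979
F* = 324.18 · e^(0.0979 × 24/12) = 324.18 · e^0.195800 = 324.18 × 1.216284 = $394.2949
Market $404.36 > fair $394.2949: forward overpriced → cash-and-carry (buy spot, short the forward).
At maturity, profit = |F_mkt − F*| = |404.36 − 394.2949| = $10.07 per share

$10.07 per share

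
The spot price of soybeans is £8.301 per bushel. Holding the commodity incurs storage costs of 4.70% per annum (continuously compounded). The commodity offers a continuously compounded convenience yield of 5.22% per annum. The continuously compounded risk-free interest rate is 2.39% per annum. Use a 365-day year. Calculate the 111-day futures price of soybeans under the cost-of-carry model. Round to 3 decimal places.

Net carry = r + u − y = 0.0239 + 0.0470 − 0.0522 = 0.0187
F = S·e^((r+u−y)T) = 8.301 · e^(0.0187 × 111/365) = 8.301 · e^0.005687
= 8.301 × 1.005703 = £8.348 per bushel

£8.348 per bushel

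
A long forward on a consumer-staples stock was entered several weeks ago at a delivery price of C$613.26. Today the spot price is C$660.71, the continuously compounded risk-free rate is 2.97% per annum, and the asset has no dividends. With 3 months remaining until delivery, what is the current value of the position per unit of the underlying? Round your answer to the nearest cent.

C$51.99

Current fair forward for the remaining 3 months: F = S·e^(r·T), r = 0.0297
F = 660.71 · e^(0.0297 × 3/12) = 660.71 × 1.007453 = 665.6343
Value of long forward = (F − K)·e^(−rT) = (665.6343 − 613.26) · e^(−0.0297·3/12)
= 52.3743 × 0.992602 = 51.99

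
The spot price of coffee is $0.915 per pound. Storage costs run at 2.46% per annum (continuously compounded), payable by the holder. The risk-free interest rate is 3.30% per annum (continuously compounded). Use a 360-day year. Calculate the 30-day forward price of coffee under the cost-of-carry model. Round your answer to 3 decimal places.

Net carry = r + u − y = 0.0330 + 0.0246 − 0.0000 = 0.0576
F = S·e^((r+u−y)T) = 0.915 · e^(0.0576 × 30/360) = 0.915 · e^0.004800
= 0.915 × 1.004812 = $0.919 per pound

$0.919 per pound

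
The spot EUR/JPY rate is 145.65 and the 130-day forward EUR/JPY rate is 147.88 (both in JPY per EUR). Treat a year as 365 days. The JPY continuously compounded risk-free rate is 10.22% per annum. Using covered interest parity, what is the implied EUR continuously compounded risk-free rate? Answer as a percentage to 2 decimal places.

5.95%

F = S·e^((r_JPY − r_EUR)T) ⇒ r_EUR = r_JPY − ln(F/S)/T
ln(147.88/145.65) = 0.015195; /(130/365) = 0.042663
r_EUR = 0.1022 − 0.042663 = 0.059537
r_EUR = 5.95%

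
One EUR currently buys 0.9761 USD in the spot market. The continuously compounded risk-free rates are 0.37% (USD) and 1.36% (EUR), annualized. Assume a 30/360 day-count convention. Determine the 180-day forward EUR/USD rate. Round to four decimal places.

0.9713

F = S·e^((r_USD − r_EUR)T) = 0.9761 · e^((0.0037 − 0.0136) × 180/360)
= 0.9761 · e^-0.004950 = 0.9761 × 0.995062
F = 0.9713 USD per EUR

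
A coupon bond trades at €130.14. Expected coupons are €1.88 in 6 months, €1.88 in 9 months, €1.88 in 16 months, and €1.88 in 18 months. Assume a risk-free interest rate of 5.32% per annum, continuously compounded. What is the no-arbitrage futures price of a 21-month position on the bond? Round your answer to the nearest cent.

€135.02

PV(coupons) I = 1.88·e^(−0.0532·6/12) + 1.88·e^(−0.0532·9/12) + 1.88·e^(−0.0532·16/12) + 1.88·e^(−0.0532·18/12)
I = 1.8307 + 1.8065 + 1.7513 + 1.7358 = 7.1243
F = (S − I)·e^(rT) = (130.14 − 7.1243) · e^(0.0532·21/12)
= 123.0157 · e^0.093100 = 123.0157 × 1.097571 = €135.02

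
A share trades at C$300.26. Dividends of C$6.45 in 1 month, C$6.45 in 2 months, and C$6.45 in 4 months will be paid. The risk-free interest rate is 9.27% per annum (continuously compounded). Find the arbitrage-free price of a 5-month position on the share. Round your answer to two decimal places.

C$292.33

PV(dividends) I = 6.45·e^(−0.0927·1/12) + 6.45·e^(−0.0927·2/12) + 6.45·e^(−0.0927·4/12)
I = 6.4004 + 6.3511 + 6.2537 = 19.0052
F = (S − I)·e^(rT) = (300.26 − 19.0052) · e^(0.0927·5/12)
= 281.2548 · e^0.038625 = 281.2548 × 1.039381 = C$292.33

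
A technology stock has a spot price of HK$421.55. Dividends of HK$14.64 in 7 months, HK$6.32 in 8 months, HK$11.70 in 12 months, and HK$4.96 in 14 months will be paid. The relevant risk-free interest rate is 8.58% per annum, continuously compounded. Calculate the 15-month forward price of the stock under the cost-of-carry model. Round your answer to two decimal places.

PV(dividends) I = 14.64·e^(−0.0858·7/12) + 6.32·e^(−0.0858·8/12) + 11.70·e^(−0.0858·12/12) + 4.96·e^(−0.0858·14/12)
I = 13.9253 + 5.9686 + 10.7380 + 4.4875 = 35.1194
F = (S − I)·e^(rT) = (421.55 − 35.1194) · e^(0.0858·15/12)
= 386.4306 · e^0.107250 = 386.4306 × 1.113213 = HK$430.18

HK$430.18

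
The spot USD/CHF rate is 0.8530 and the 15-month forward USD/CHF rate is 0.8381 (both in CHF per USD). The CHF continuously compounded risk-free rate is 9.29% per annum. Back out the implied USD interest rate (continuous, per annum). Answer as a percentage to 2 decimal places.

10.70%

F = S·e^((r_CHF − r_USD)T) ⇒ r_USD = r_CHF − ln(F/S)/T
ln(0.8381/0.8530) = -0.017622; /(15/12) = -0.014098
r_USD = 0.0929 + 0.014098 = 0.106998
r_USD = 10.70%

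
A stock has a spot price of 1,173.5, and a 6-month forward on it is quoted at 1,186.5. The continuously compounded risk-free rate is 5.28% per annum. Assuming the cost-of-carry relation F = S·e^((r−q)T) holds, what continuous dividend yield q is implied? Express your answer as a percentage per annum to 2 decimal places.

From F = S·e^((r−q)T): (r − q) = ln(F/S)/T
ln(1186.5/1173.5) = ln(1.011078) = 0.011017
(r − q) = 0.011017 / (6/12) = 0.022034
q = r − ln(F/S)/T = 0.0528 − 0.022034 = 0.030766
q = 3.08%

3.08%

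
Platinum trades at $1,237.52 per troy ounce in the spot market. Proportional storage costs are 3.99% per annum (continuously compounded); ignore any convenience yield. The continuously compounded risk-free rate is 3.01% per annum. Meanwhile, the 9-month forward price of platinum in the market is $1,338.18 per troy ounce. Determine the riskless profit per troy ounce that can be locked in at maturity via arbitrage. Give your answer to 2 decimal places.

Fair forward: F* = S·e^(carry·T), with carry = (r + u) = 0.0301 + 0.0399 = 0.0700
F* = 1237.52 · e^(0.0700 × 9/12) = 1237.52 · e^0.05250000 = 1237.52 × 1.05390256 = $1304.2255
Market $1338.18 > fair $1304.2255: forward overpriced → cash-and-carry (buy spot, short the forward).
At maturity, profit = |F_mkt − F*| = |1338.18 − 1304.2255| = $33.95 per troy ounce

$33.95 per troy ounce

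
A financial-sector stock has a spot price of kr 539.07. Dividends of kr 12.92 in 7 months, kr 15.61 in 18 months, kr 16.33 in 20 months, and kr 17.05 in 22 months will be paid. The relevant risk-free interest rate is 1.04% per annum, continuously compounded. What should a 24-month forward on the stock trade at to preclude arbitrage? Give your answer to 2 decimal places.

PV(dividends) I = 12.92·e^(−0.0104·7/12) + 15.61·e^(−0.0104·18/12) + 16.33·e^(−0.0104·20/12) + 17.05·e^(−0.0104·22/12)
I = 12.8419 + 15.3684 + 16.0494 + 16.7280 = 60.9877
F = (S − I)·e^(rT) = (539.07 − 60.9877) · e^(0.0104·24/12)
= 478.0823 · e^0.020800 = 478.0823 × 1.021018 = kr 488.13

kr 488.13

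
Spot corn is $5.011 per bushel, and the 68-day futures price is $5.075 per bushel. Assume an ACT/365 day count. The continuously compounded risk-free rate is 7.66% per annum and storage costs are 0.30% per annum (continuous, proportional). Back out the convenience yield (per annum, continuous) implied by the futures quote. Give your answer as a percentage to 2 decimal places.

F = S·e^((r+u−y)T) ⇒ (r+u−y) = ln(F/S)/T
ln(5.075/5.011) = 0.012691; /T ⇒ 0.068121
y = r + u − ln(F/S)/T = 0.0766 + 0.0030 − 0.068121 = 0.011479
y = 1.15%

1.15%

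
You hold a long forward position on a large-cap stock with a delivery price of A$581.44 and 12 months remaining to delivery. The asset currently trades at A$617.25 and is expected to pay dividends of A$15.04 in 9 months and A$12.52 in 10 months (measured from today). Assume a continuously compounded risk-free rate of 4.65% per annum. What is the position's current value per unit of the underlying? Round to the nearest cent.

A$35.66

PV(remaining dividends) I = 15.04·e^(−0.0465·9/12) + 12.52·e^(−0.0465·10/12) = 26.5687
Current forward F = (S − I)·e^(rT) = (617.25 − 26.5687)·e^(0.0465·12/12) = 590.6813 × 1.047598 = 618.7965
Value (long) = (F − K)·e^(−rT) = (618.7965 − 581.44) × 0.954565 = 35.6592
Value = A$35.66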